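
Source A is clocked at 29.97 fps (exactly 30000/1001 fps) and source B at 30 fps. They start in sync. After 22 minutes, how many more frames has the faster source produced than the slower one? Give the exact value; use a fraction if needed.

3600/91 frames

22 min = 1320 s.
A emits 30000/1001 × 1320 = 3600000/91 frames; B emits 30 × 1320 = 39600.
Difference = 3600/91 frames (≈ 39.5604); B is ahead of A.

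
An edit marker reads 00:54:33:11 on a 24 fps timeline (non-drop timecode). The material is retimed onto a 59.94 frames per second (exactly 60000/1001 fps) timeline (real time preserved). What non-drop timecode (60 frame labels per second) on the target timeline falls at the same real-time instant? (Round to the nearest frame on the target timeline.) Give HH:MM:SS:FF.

Source frame index: (0×3600 + 54×60 + 33) × 24 + 11 = 78563.
Real time: 78563 / (24) = 78563/24 s.
Target frame: (78563/24) × (60000/1001) = 196407500/1001 ≈ 196211.289 → 196211.
At 60 labels/s: frame 196211 → 00:54:30:11.

00:54:30:11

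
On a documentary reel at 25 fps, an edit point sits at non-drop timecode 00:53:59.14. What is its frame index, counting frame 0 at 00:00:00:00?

frame 80989

Total seconds to the label: (0 × 3600 + 53 × 60 + 59) = 3239.
Frame index = 3239 × 25 + 14 = 80989.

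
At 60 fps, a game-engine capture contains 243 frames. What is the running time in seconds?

Running time = 243 / (60) = 4.05 s.

4.05 seconds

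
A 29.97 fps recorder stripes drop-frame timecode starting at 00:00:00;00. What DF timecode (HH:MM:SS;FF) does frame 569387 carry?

Ten DF minutes hold 17982 frames, so frame 569387 lies in block 31 (frames 557442–575423) with 11945 frames into that block.
The block's first minute is 1800 frames and the rest 1798 each; 11945 frames reaches minute 6, so 31 × 18 + 6 × 2 = 570 labels have been skipped so far.
Adding those back, label number 569387 + 570 = 569957 at 30 labels/s is 18998 s + 17 f = 5 h 16 min 38 s frame 17, i.e. 05:16:38;17.

05:16:38;17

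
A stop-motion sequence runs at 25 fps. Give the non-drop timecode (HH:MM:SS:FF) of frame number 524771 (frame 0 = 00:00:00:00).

524771 ÷ 25 = 20990 full seconds, remainder 21 frames.
20990 s = 5 h 49 min 50 s.
Timecode: 05:49:50:21.

05:49:50:21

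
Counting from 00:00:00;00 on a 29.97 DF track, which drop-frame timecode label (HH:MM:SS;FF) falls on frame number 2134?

00:01:11;06

Each 10-minute DF block holds 10 × 60 × 30 − 9 × 2 = 17982 frames. 2134 ÷ 17982 → 0 full blocks, remainder 2134.
Within the partial block the first minute is 1800 frames and each further minute 1798, so 1 further minute boundary passed. Total skipped labels = 18 × 0 + 2 × 1 = 2.
Non-drop label index = 2134 + 2 = 2136; at 30 labels/s that is 00:01:11:06, i.e. DF 00:01:11;06.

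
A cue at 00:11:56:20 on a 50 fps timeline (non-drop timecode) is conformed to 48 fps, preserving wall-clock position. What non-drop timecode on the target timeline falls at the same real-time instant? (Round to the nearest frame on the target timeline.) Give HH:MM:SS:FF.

Source frame index: (0×3600 + 11×60 + 56) × 50 + 20 = 35820.
Real time: 35820 / (50) = 3582/5 s.
Target frame: (3582/5) × (48) = 171936/5 ≈ 34387.200 → 34387.
At 48 labels/s: frame 34387 → 00:11:56:19.

00:11:56:19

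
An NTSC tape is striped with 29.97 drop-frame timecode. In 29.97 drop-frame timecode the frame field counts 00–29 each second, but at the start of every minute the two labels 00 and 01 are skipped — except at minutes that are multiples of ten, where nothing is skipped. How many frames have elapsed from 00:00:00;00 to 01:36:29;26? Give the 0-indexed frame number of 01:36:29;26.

Complete 10-minute blocks: 9, each 17982 frames → 161838.
Remaining 6 whole minutes in the current block: 1800 + 5 × 1798 = 10790 frames.
Within the current minute: 29 × 30 + 26 − 2 = 894 (labels ;00/;01 skipped at this minute). Total = 161838 + 10790 + 894 = 173522.

173522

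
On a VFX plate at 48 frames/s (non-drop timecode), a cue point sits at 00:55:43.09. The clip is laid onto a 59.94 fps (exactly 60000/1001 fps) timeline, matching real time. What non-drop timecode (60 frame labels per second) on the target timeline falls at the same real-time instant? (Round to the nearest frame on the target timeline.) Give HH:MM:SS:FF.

00:55:39:51

Source frame index: (0×3600 + 55×60 + 43) × 48 + 9 = 160473.
Real time: 160473 / (48) = 53491/16 s.
Target frame: (53491/16) × (60000/1001) = 200591250/1001 ≈ 200390.859 → 200391.
At 60 labels/s: frame 200391 → 00:55:39:51.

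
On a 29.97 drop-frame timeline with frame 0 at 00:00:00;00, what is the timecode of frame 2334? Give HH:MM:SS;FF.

00:01:17;26

Each 10-minute DF block holds 10 × 60 × 30 − 9 × 2 = 17982 frames. 2334 ÷ 17982 → 0 full blocks, remainder 2334.
Within the partial block the first minute is 1800 frames and each further minute 1798, so 1 further minute boundary passed. Total skipped labels = 18 × 0 + 2 × 1 = 2.
Non-drop label index = 2334 + 2 = 2336; at 30 labels/s that is 00:01:17:26, i.e. DF 00:01:17;26.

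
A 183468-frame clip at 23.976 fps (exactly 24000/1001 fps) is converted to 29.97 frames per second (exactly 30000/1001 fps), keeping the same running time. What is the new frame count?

Target frames = source frames × (target rate / source rate) = 183468 × (30000/1001)/(24000/1001) = 183468 × 5/4 = 229335.

229335 frames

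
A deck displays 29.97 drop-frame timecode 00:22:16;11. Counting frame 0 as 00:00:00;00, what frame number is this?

40051

Complete 10-minute blocks: 2, each 17982 frames → 35964.
Remaining 2 whole minutes in the current block: 1800 + 1 × 1798 = 3598 frames.
Within the current minute: 16 × 30 + 11 − 2 = 489 (labels ;00/;01 skipped at this minute). Total = 35964 + 3598 + 489 = 40051.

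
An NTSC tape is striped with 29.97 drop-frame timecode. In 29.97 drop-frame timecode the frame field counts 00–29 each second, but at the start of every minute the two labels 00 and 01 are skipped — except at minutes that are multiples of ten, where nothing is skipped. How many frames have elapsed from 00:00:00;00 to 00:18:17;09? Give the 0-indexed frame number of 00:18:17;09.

As if non-drop at 30 labels/s: (0 × 3600 + 18 × 60 + 17) × 30 + 9 = 32919.
Minute boundaries passed: 18; those not divisible by 10: 18 − 1 = 17; dropped labels = 2 × 17 = 34.
Actual frame index = 32919 − 34 = 32885.

32885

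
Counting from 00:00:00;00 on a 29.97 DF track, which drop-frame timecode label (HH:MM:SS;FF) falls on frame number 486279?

04:30:25;15

Ten DF minutes hold 17982 frames, so frame 486279 lies in block 27 (frames 485514–503495) with 765 frames into that block.
The block's first minute is 1800 frames and the rest 1798 each; 765 frames reaches minute 0, so 27 × 18 + 0 × 2 = 486 labels have been skipped so far.
Adding those back, label number 486279 + 486 = 486765 at 30 labels/s is 16225 s + 15 f = 4 h 30 min 25 s frame 15, i.e. 04:30:25;15.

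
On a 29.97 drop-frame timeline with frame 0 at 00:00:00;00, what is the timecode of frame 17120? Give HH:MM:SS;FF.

Ten DF minutes hold 17982 frames, so frame 17120 lies in block 0 (frames 0–17981) with 17120 frames into that block.
The block's first minute is 1800 frames and the rest 1798 each; 17120 frames reaches minute 9, so 0 × 18 + 9 × 2 = 18 labels have been skipped so far.
Adding those back, label number 17120 + 18 = 17138 at 30 labels/s is 571 s + 8 f = 0 h 9 min 31 s frame 8, i.e. 00:09:31;08.

00:09:31;08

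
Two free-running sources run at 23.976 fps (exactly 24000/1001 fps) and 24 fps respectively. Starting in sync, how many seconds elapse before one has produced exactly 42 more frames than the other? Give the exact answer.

The gap grows by |24 − 24000/1001| = 24/1001 frames per second.
Time for a 42-frame gap: 42 ÷ (24/1001) = 1751.75 s.

1751.75 seconds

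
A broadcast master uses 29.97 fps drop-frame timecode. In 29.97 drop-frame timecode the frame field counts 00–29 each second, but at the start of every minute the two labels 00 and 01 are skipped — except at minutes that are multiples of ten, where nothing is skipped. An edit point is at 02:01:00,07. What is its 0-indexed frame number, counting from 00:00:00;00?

Complete 10-minute blocks: 12, each 17982 frames → 215784.
Remaining 1 whole minute in the current block: 1800 + 0 × 1798 = 1800 frames.
Within the current minute: 0 × 30 + 7 − 2 = 5 (labels ;00/;01 skipped at this minute). Total = 215784 + 1800 + 5 = 217589.

217589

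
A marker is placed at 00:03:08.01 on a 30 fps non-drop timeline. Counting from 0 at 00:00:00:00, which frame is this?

Total seconds to the label: (0 × 3600 + 3 × 60 + 8) = 188.
Frame index = 188 × 30 + 1 = 5641.

frame 5641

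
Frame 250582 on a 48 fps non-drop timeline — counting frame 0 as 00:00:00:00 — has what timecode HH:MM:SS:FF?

01:27:00:22

250582 ÷ 48 = 5220 full seconds, remainder 22 frames.
5220 s = 1 h 27 min 0 s.
Timecode: 01:27:00:22.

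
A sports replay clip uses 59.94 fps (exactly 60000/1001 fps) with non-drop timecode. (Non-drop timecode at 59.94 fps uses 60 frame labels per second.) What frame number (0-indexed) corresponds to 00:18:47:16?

67636

Total seconds to the label: (0 × 3600 + 18 × 60 + 47) = 1127.
Frame index = 1127 × 60 + 16 = 67636.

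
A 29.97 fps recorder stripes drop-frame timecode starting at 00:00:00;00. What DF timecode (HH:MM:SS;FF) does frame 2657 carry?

00:01:28;19

Each 10-minute DF block holds 10 × 60 × 30 − 9 × 2 = 17982 frames. 2657 ÷ 17982 → 0 full blocks, remainder 2657.
Within the partial block the first minute is 1800 frames and each further minute 1798, so 1 further minute boundary passed. Total skipped labels = 18 × 0 + 2 × 1 = 2.
Non-drop label index = 2657 + 2 = 2659; at 30 labels/s that is 00:01:28:19, i.e. DF 00:01:28;19.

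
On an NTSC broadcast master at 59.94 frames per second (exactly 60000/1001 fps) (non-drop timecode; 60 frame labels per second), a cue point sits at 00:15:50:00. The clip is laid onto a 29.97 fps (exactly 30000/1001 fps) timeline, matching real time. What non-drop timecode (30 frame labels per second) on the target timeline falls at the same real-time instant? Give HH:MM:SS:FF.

Source frame index: (0×3600 + 15×60 + 50) × 60 + 0 = 57000.
Real time: 57000 / (60000/1001) = 19019/20 s.
Target frame: (19019/20) × (30000/1001) = 28500.
At 30 labels/s: frame 28500 → 00:15:50:00.

00:15:50:00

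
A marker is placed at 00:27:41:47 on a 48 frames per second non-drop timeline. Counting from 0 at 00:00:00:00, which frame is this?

Total seconds to the label: (0 × 3600 + 27 × 60 + 41) = 1661.
Frame index = 1661 × 48 + 47 = 79775.

frame 79775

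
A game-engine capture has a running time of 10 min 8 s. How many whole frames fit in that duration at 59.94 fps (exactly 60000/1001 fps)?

10 min 8 s = 608 s.
Frames = 608 × 60000/1001 = 36480000/1001 ≈ 36443.5564.
Complete frames: 36443.

36443 frames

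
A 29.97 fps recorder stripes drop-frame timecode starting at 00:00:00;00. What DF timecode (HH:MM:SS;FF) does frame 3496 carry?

Each 10-minute DF block holds 10 × 60 × 30 − 9 × 2 = 17982 frames. 3496 ÷ 17982 → 0 full blocks, remainder 3496.
Within the partial block the first minute is 1800 frames and each further minute 1798, so 1 further minute boundary passed. Total skipped labels = 18 × 0 + 2 × 1 = 2.
Non-drop label index = 3496 + 2 = 3498; at 30 labels/s that is 00:01:56:18, i.e. DF 00:01:56;18.

00:01:56;18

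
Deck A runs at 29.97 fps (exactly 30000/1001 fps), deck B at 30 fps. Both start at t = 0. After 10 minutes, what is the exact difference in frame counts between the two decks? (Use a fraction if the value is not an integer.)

10 min = 600 s.
A emits 30000/1001 × 600 = 18000000/1001 frames; B emits 30 × 600 = 18000.
Difference = 18000/1001 frames (≈ 17.9820); B is ahead of A.

18000/1001 frames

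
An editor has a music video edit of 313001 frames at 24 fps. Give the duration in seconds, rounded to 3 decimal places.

13041.708 seconds

Running time = 313001 × 1/24 = 313001/24 s ≈ 13041.708 s.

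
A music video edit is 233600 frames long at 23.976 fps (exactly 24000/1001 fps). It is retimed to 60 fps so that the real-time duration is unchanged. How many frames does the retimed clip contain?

Target frames = source frames × (target rate / source rate) = 233600 × (60)/(24000/1001) = 233600 × 1001/400 = 584584.

584584 frames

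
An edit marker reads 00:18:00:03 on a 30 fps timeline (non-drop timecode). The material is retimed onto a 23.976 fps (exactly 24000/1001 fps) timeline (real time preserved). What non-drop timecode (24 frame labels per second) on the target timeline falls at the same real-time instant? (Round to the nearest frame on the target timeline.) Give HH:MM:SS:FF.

00:17:59:01

Source frame index: (0×3600 + 18×60 + 0) × 30 + 3 = 32403.
Real time: 32403 / (30) = 10801/10 s.
Target frame: (10801/10) × (24000/1001) = 3703200/143 ≈ 25896.503 → 25897.
At 24 labels/s: frame 25897 → 00:17:59:01.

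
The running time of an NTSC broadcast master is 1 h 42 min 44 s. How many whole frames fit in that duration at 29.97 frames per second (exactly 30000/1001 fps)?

184735 frames

1 h 42 min 44 s = 6164 s.
Frames = 6164 × 30000/1001 = 184920000/1001 ≈ 184735.2647.
Complete frames: 184735.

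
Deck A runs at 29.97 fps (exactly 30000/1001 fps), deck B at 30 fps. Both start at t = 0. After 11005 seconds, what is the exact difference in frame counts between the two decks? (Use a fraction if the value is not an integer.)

A emits 30000/1001 × 11005 = 330150000/1001 frames; B emits 30 × 11005 = 330150.
Difference = 330150/1001 frames (≈ 329.8202); B is ahead of A.

330150/1001 frames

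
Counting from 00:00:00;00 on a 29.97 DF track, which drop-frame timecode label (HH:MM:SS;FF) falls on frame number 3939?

Each 10-minute DF block holds 10 × 60 × 30 − 9 × 2 = 17982 frames. 3939 ÷ 17982 → 0 full blocks, remainder 3939.
Within the partial block the first minute is 1800 frames and each further minute 1798, so 2 further minute boundaries passed. Total skipped labels = 18 × 0 + 2 × 2 = 4.
Non-drop label index = 3939 + 4 = 3943; at 30 labels/s that is 00:02:11:13, i.e. DF 00:02:11;13.

00:02:11;13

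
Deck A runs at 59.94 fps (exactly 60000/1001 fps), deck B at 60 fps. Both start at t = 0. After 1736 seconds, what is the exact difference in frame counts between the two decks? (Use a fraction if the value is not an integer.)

A emits 60000/1001 × 1736 = 14880000/143 frames; B emits 60 × 1736 = 104160.
Difference = 14880/143 frames (≈ 104.0559); B is ahead of A.

14880/143 frames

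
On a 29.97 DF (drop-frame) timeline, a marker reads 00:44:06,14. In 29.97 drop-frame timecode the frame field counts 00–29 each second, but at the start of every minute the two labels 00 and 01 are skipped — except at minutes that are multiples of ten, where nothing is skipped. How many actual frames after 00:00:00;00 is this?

79314

As if non-drop at 30 labels/s: (0 × 3600 + 44 × 60 + 6) × 30 + 14 = 79394.
Minute boundaries passed: 44; those not divisible by 10: 44 − 4 = 40; dropped labels = 2 × 40 = 80.
Actual frame index = 79394 − 80 = 79314.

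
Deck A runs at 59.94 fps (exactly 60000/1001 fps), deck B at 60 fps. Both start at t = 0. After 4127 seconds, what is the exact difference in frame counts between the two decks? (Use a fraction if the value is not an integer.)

A emits 60000/1001 × 4127 = 247620000/1001 frames; B emits 60 × 4127 = 247620.
Difference = 247620/1001 frames (≈ 247.3726); B is ahead of A.

247620/1001 frames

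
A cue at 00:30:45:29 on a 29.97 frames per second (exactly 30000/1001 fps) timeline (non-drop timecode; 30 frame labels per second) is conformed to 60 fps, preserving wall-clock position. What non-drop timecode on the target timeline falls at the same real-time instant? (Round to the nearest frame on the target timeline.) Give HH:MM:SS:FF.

00:30:47:49

Source frame index: (0×3600 + 30×60 + 45) × 30 + 29 = 55379.
Real time: 55379 / (30000/1001) = 55434379/30000 s.
Target frame: (55434379/30000) × (60) = 55434379/500 ≈ 110868.758 → 110869.
At 60 labels/s: frame 110869 → 00:30:47:49.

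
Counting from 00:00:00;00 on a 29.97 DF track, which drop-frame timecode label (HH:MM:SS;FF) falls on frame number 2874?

00:01:35;26

Each 10-minute DF block holds 10 × 60 × 30 − 9 × 2 = 17982 frames. 2874 ÷ 17982 → 0 full blocks, remainder 2874.
Within the partial block the first minute is 1800 frames and each further minute 1798, so 1 further minute boundary passed. Total skipped labels = 18 × 0 + 2 × 1 = 2.
Non-drop label index = 2874 + 2 = 2876; at 30 labels/s that is 00:01:35:26, i.e. DF 00:01:35;26.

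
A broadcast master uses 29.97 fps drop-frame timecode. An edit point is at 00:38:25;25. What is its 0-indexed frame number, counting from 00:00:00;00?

As if non-drop at 30 labels/s: (0 × 3600 + 38 × 60 + 25) × 30 + 25 = 69175.
Minute boundaries passed: 38; those not divisible by 10: 38 − 3 = 35; dropped labels = 2 × 35 = 70.
Actual frame index = 69175 − 70 = 69105.

69105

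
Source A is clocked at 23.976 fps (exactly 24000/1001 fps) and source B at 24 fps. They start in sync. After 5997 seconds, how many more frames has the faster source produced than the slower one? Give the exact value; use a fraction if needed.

143928/1001 frames

A emits 24000/1001 × 5997 = 143928000/1001 frames; B emits 24 × 5997 = 143928.
Difference = 143928/1001 frames (≈ 143.7842); B is ahead of A.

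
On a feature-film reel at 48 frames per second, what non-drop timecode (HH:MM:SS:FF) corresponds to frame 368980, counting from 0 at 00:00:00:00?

368980 ÷ 48 = 7687 full seconds, remainder 4 frames.
7687 s = 2 h 8 min 7 s.
Timecode: 02:08:07:04.

02:08:07:04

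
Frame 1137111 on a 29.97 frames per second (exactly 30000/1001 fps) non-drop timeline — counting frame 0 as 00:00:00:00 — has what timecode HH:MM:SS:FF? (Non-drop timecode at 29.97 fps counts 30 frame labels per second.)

1137111 ÷ 30 = 37903 full seconds, remainder 21 frames.
37903 s = 10 h 31 min 43 s.
Timecode: 10:31:43:21.

10:31:43:21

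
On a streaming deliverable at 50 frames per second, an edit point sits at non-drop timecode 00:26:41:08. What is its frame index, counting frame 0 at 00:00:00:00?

frame 80058

Total seconds to the label: (0 × 3600 + 26 × 60 + 41) = 1601.
Frame index = 1601 × 50 + 8 = 80058.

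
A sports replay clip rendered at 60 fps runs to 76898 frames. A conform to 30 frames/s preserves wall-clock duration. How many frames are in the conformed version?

Frames at target rate = 76898 × (30) / (60) = 38449.

38449 frames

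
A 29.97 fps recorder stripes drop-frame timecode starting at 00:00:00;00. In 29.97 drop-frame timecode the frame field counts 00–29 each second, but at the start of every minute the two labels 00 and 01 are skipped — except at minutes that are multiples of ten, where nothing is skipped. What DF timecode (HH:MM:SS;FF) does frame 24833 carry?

00:13:48;17

Each 10-minute DF block holds 10 × 60 × 30 − 9 × 2 = 17982 frames. 24833 ÷ 17982 → 1 full block, remainder 6851.
Within the partial block the first minute is 1800 frames and each further minute 1798, so 3 further minute boundaries passed. Total skipped labels = 18 × 1 + 2 × 3 = 24.
Non-drop label index = 24833 + 24 = 24857; at 30 labels/s that is 00:13:48:17, i.e. DF 00:13:48;17.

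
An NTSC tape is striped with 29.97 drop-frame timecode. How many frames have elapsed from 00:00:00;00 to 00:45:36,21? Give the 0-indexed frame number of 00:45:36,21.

82019

As if non-drop at 30 labels/s: (0 × 3600 + 45 × 60 + 36) × 30 + 21 = 82101.
Minute boundaries passed: 45; those not divisible by 10: 45 − 4 = 41; dropped labels = 2 × 41 = 82.
Actual frame index = 82101 − 82 = 82019.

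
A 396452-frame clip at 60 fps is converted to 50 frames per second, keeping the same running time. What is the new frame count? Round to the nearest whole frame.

330377 frames

Frames at target rate = 396452 × (50) / (60) = 991130/3 ≈ 330376.667.
Nearest whole frame: 330377.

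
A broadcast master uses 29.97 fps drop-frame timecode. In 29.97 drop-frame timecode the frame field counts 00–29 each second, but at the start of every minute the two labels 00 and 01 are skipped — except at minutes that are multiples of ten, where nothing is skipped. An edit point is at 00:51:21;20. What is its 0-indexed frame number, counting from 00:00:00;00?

92358

Complete 10-minute blocks: 5, each 17982 frames → 89910.
Remaining 1 whole minute in the current block: 1800 + 0 × 1798 = 1800 frames.
Within the current minute: 21 × 30 + 20 − 2 = 648 (labels ;00/;01 skipped at this minute). Total = 89910 + 1800 + 648 = 92358.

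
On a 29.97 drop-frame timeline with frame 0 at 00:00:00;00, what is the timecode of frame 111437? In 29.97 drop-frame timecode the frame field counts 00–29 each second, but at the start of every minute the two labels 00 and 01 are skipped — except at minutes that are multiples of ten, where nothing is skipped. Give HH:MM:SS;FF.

01:01:58;07

Ten DF minutes hold 17982 frames, so frame 111437 lies in block 6 (frames 107892–125873) with 3545 frames into that block.
The block's first minute is 1800 frames and the rest 1798 each; 3545 frames reaches minute 1, so 6 × 18 + 1 × 2 = 110 labels have been skipped so far.
Adding those back, label number 111437 + 110 = 111547 at 30 labels/s is 3718 s + 7 f = 1 h 1 min 58 s frame 7, i.e. 01:01:58;07.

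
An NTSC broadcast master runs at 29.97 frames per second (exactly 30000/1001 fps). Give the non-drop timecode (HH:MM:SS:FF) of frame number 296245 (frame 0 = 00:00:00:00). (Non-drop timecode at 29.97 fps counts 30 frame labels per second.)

296245 ÷ 30 = 9874 full seconds, remainder 25 frames.
9874 s = 2 h 44 min 34 s.
Timecode: 02:44:34:25.

02:44:34:25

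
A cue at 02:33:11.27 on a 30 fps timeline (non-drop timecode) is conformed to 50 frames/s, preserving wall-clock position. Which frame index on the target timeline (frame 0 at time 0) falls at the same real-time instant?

frame 459595

Source frame index: (2×3600 + 33×60 + 11) × 30 + 27 = 275757.
Real time: 275757 / (30) = 91919/10 s.
Target frame: (91919/10) × (50) = 459595.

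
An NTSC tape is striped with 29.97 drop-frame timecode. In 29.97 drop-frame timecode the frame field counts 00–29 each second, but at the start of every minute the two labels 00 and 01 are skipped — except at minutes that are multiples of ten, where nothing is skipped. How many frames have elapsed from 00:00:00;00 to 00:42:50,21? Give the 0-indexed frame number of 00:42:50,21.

77045

Complete 10-minute blocks: 4, each 17982 frames → 71928.
Remaining 2 whole minutes in the current block: 1800 + 1 × 1798 = 3598 frames.
Within the current minute: 50 × 30 + 21 − 2 = 1519 (labels ;00/;01 skipped at this minute). Total = 71928 + 3598 + 1519 = 77045.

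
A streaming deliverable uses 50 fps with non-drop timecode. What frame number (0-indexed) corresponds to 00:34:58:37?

frame 104937

Total seconds to the label: (0 × 3600 + 34 × 60 + 58) = 2098.
Frame index = 2098 × 50 + 37 = 104937.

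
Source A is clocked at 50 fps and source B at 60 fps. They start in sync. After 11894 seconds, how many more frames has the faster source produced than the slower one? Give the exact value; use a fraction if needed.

A emits 50 × 11894 = 594700 frames; B emits 60 × 11894 = 713640.
Difference = 118940 frames; B is ahead of A.

118940 frames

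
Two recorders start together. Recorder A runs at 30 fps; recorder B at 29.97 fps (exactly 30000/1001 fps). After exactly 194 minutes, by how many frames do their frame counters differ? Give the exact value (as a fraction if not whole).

194 min = 11640 s.
A emits 30 × 11640 = 349200 frames; B emits 30000/1001 × 11640 = 349200000/1001.
Difference = 349200/1001 frames (≈ 348.8511); B is behind A.

349200/1001 frames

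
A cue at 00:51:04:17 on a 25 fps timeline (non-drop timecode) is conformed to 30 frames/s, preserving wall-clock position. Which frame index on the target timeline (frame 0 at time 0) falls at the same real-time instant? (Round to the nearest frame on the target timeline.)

frame 91940

Source frame index: (0×3600 + 51×60 + 4) × 25 + 17 = 76617.
Real time: 76617 / (25) = 76617/25 s.
Target frame: (76617/25) × (30) = 459702/5 ≈ 91940.400 → 91940.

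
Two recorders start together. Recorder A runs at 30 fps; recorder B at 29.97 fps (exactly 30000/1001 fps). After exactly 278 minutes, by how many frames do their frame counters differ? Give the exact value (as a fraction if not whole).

500400/1001 frames

278 min = 16680 s.
A emits 30 × 16680 = 500400 frames; B emits 30000/1001 × 16680 = 500400000/1001.
Difference = 500400/1001 frames (≈ 499.9001); B is behind A.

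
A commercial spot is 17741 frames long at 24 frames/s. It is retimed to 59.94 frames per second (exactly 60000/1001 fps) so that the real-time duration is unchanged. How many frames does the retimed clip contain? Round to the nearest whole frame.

Frames at target rate = 17741 × (60000/1001) / (24) = 44352500/1001 ≈ 44308.192.
Nearest whole frame: 44308.

44308 frames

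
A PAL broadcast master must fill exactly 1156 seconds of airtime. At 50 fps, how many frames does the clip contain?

57800 frames

Frames = 1156 × 50 = 57800.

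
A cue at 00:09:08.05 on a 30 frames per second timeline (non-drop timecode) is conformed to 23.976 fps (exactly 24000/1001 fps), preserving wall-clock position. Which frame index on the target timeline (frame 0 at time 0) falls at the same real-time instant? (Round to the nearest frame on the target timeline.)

frame 13143

Source frame index: (0×3600 + 9×60 + 8) × 30 + 5 = 16445.
Real time: 16445 / (30) = 3289/6 s.
Target frame: (3289/6) × (24000/1001) = 92000/7 ≈ 13142.857 → 13143.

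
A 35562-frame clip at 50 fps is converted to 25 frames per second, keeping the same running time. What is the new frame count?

17781 frames

Target frames = source frames × (target rate / source rate) = 35562 × (25)/(50) = 35562 × 1/2 = 17781.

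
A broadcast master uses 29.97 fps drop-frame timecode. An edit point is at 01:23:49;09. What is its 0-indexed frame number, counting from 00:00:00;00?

150729

Complete 10-minute blocks: 8, each 17982 frames → 143856.
Remaining 3 whole minutes in the current block: 1800 + 2 × 1798 = 5396 frames.
Within the current minute: 49 × 30 + 9 − 2 = 1477 (labels ;00/;01 skipped at this minute). Total = 143856 + 5396 + 1477 = 150729.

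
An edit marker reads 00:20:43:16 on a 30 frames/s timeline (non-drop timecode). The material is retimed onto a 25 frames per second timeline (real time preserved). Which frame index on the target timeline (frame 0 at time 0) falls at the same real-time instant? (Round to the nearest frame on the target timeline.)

Source frame index: (0×3600 + 20×60 + 43) × 30 + 16 = 37306.
Real time: 37306 / (30) = 18653/15 s.
Target frame: (18653/15) × (25) = 93265/3 ≈ 31088.333 → 31088.

frame 31088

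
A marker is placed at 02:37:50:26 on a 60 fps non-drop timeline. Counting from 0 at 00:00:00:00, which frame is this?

Total seconds to the label: (2 × 3600 + 37 × 60 + 50) = 9470.
Frame index = 9470 × 60 + 26 = 568226.

568226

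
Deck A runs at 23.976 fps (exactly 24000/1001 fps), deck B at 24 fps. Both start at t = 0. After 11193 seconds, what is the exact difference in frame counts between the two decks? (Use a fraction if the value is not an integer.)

2952/11 frames

A emits 24000/1001 × 11193 = 2952000/11 frames; B emits 24 × 11193 = 268632.
Difference = 2952/11 frames (≈ 268.3636); B is ahead of A.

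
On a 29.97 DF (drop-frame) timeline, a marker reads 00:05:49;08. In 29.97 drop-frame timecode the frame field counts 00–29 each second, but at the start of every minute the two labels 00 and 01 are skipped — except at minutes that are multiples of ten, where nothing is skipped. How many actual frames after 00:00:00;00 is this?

10468

Complete 10-minute blocks: 0, each 17982 frames → 0.
Remaining 5 whole minutes in the current block: 1800 + 4 × 1798 = 8992 frames.
Within the current minute: 49 × 30 + 8 − 2 = 1476 (labels ;00/;01 skipped at this minute). Total = 0 + 8992 + 1476 = 10468.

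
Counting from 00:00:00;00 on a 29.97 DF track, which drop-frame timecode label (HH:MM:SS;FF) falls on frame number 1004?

00:00:33;14

Each 10-minute DF block holds 10 × 60 × 30 − 9 × 2 = 17982 frames. 1004 ÷ 17982 → 0 full blocks, remainder 1004.
Within the partial block the first minute is 1800 frames and each further minute 1798, so 0 further minute boundaries passed. Total skipped labels = 18 × 0 + 2 × 0 = 0.
Non-drop label index = 1004 + 0 = 1004; at 30 labels/s that is 00:00:33:14, i.e. DF 00:00:33;14.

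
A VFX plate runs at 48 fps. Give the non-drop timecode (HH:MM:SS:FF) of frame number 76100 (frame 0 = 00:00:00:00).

00:26:25:20

76100 ÷ 48 = 1585 full seconds, remainder 20 frames.
1585 s = 0 h 26 min 25 s.
Timecode: 00:26:25:20.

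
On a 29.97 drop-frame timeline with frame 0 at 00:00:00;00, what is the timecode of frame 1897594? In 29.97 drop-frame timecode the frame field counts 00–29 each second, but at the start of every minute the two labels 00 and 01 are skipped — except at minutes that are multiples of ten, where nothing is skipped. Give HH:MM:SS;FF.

Each 10-minute DF block holds 10 × 60 × 30 − 9 × 2 = 17982 frames. 1897594 ÷ 17982 → 105 full blocks, remainder 9484.
Within the partial block the first minute is 1800 frames and each further minute 1798, so 5 further minute boundaries passed. Total skipped labels = 18 × 105 + 2 × 5 = 1900.
Non-drop label index = 1897594 + 1900 = 1899494; at 30 labels/s that is 17:35:16:14, i.e. DF 17:35:16;14.

17:35:16;14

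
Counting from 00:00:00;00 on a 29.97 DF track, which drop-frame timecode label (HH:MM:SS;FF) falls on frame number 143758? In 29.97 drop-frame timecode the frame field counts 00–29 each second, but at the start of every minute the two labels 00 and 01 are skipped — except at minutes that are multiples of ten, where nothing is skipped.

01:19:56;22

Ten DF minutes hold 17982 frames, so frame 143758 lies in block 7 (frames 125874–143855) with 17884 frames into that block.
The block's first minute is 1800 frames and the rest 1798 each; 17884 frames reaches minute 9, so 7 × 18 + 9 × 2 = 144 labels have been skipped so far.
Adding those back, label number 143758 + 144 = 143902 at 30 labels/s is 4796 s + 22 f = 1 h 19 min 56 s frame 22, i.e. 01:19:56;22.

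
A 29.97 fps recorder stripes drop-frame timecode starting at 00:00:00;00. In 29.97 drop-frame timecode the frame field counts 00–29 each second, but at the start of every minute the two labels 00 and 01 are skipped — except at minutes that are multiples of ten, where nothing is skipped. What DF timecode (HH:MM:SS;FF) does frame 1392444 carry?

Each 10-minute DF block holds 10 × 60 × 30 − 9 × 2 = 17982 frames. 1392444 ÷ 17982 → 77 full blocks, remainder 7830.
Within the partial block the first minute is 1800 frames and each further minute 1798, so 4 further minute boundaries passed. Total skipped labels = 18 × 77 + 2 × 4 = 1394.
Non-drop label index = 1392444 + 1394 = 1393838; at 30 labels/s that is 12:54:21:08, i.e. DF 12:54:21;08.

12:54:21;08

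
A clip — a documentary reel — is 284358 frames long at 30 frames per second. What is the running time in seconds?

9478.6 seconds

Running time = 284358 / (30) = 9478.6 s.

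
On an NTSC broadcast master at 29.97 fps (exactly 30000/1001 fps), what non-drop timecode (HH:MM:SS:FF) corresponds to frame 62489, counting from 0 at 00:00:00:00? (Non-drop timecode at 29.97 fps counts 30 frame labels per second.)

00:34:42:29

62489 ÷ 30 = 2082 full seconds, remainder 29 frames.
2082 s = 0 h 34 min 42 s.
Timecode: 00:34:42:29.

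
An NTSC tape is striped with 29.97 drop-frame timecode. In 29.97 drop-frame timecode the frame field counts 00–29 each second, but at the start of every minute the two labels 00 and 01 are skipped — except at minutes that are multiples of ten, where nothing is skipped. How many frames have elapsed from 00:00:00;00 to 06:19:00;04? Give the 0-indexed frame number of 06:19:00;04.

681520

As if non-drop at 30 labels/s: (6 × 3600 + 19 × 60 + 0) × 30 + 4 = 682204.
Minute boundaries passed: 379; those not divisible by 10: 379 − 37 = 342; dropped labels = 2 × 342 = 684.
Actual frame index = 682204 − 684 = 681520.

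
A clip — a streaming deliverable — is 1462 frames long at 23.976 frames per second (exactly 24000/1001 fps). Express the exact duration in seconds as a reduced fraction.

731731/12000 seconds

Running time = 1462 ÷ (24000/1001) = 1462 × 1001/24000 = 731731/12000 s.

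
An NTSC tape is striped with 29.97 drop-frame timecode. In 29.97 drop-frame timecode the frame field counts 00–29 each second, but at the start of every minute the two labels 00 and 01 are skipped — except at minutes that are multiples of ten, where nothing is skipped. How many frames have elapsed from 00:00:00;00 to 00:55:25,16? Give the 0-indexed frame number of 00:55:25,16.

As if non-drop at 30 labels/s: (0 × 3600 + 55 × 60 + 25) × 30 + 16 = 99766.
Minute boundaries passed: 55; those not divisible by 10: 55 − 5 = 50; dropped labels = 2 × 50 = 100.
Actual frame index = 99766 − 100 = 99666.

99666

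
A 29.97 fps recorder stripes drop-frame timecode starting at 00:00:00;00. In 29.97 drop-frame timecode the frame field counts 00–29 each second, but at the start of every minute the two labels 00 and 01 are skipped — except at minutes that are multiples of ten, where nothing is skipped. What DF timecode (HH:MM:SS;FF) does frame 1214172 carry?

Ten DF minutes hold 17982 frames, so frame 1214172 lies in block 67 (frames 1204794–1222775) with 9378 frames into that block.
The block's first minute is 1800 frames and the rest 1798 each; 9378 frames reaches minute 5, so 67 × 18 + 5 × 2 = 1216 labels have been skipped so far.
Adding those back, label number 1214172 + 1216 = 1215388 at 30 labels/s is 40512 s + 28 f = 11 h 15 min 12 s frame 28, i.e. 11:15:12;28.

11:15:12;28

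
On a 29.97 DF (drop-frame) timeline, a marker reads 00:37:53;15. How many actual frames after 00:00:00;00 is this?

As if non-drop at 30 labels/s: (0 × 3600 + 37 × 60 + 53) × 30 + 15 = 68205.
Minute boundaries passed: 37; those not divisible by 10: 37 − 3 = 34; dropped labels = 2 × 34 = 68.
Actual frame index = 68205 − 68 = 68137.

68137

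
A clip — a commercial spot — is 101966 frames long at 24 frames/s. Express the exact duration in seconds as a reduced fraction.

Running time = 101966 ÷ (24) = 101966 × 1/24 = 50983/12 s.

50983/12 seconds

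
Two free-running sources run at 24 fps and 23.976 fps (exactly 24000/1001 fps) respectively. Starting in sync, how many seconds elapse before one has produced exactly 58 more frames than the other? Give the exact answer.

29029/12 seconds

The gap grows by |24000/1001 − 24| = 24/1001 frames per second.
Time for a 58-frame gap: 58 ÷ (24/1001) = 29029/12 s.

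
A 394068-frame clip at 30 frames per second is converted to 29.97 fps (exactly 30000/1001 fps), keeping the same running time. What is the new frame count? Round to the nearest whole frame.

Frames at target rate = 394068 × (30000/1001) / (30) = 394068000/1001 ≈ 393674.326.
Nearest whole frame: 393674.

393674 frames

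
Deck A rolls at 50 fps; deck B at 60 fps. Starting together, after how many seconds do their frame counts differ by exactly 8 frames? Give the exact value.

0.8 seconds

The gap grows by |60 − 50| = 10 frames per second.
Time for a 8-frame gap: 8 ÷ (10) = 0.8 s.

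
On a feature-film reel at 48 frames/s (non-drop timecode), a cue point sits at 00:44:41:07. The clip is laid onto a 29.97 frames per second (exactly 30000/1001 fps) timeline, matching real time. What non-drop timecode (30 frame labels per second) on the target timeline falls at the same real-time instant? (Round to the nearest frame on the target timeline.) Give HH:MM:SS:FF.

Source frame index: (0×3600 + 44×60 + 41) × 48 + 7 = 128695.
Real time: 128695 / (48) = 128695/48 s.
Target frame: (128695/48) × (30000/1001) = 11490625/143 ≈ 80354.021 → 80354.
At 30 labels/s: frame 80354 → 00:44:38:14.

00:44:38:14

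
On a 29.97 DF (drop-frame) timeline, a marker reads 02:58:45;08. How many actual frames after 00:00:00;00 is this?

As if non-drop at 30 labels/s: (2 × 3600 + 58 × 60 + 45) × 30 + 8 = 321758.
Minute boundaries passed: 178; those not divisible by 10: 178 − 17 = 161; dropped labels = 2 × 161 = 322.
Actual frame index = 321758 − 322 = 321436.

321436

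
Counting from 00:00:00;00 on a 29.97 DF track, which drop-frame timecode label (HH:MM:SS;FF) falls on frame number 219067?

02:01:49;15

Ten DF minutes hold 17982 frames, so frame 219067 lies in block 12 (frames 215784–233765) with 3283 frames into that block.
The block's first minute is 1800 frames and the rest 1798 each; 3283 frames reaches minute 1, so 12 × 18 + 1 × 2 = 218 labels have been skipped so far.
Adding those back, label number 219067 + 218 = 219285 at 30 labels/s is 7309 s + 15 f = 2 h 1 min 49 s frame 15, i.e. 02:01:49;15.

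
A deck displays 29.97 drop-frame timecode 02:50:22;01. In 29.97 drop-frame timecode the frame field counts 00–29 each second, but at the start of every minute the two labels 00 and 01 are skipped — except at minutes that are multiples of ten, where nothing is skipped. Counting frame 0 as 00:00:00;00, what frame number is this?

306355

Complete 10-minute blocks: 17, each 17982 frames → 305694.
Remaining 0 whole minutes in the current block: 0 frames.
Within the current minute: 22 × 30 + 1 = 661. Total = 305694 + 0 + 661 = 306355.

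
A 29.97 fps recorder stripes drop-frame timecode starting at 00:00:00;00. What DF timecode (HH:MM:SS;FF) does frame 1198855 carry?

Each 10-minute DF block holds 10 × 60 × 30 − 9 × 2 = 17982 frames. 1198855 ÷ 17982 → 66 full blocks, remainder 12043.
Within the partial block the first minute is 1800 frames and each further minute 1798, so 6 further minute boundaries passed. Total skipped labels = 18 × 66 + 2 × 6 = 1200.
Non-drop label index = 1198855 + 1200 = 1200055; at 30 labels/s that is 11:06:41:25, i.e. DF 11:06:41;25.

11:06:41;25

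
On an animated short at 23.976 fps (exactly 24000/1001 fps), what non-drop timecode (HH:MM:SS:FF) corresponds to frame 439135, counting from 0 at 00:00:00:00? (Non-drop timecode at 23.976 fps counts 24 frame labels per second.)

439135 ÷ 24 = 18297 full seconds, remainder 7 frames.
18297 s = 5 h 4 min 57 s.
Timecode: 05:04:57:07.

05:04:57:07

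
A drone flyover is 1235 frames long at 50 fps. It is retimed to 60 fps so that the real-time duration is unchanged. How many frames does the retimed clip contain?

1482 frames

Target frames = source frames × (target rate / source rate) = 1235 × (60)/(50) = 1235 × 6/5 = 1482.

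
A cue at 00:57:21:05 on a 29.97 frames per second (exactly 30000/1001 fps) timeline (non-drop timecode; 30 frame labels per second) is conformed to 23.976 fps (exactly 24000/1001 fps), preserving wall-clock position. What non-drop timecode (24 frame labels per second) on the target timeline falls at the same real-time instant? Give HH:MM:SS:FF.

Source frame index: (0×3600 + 57×60 + 21) × 30 + 5 = 103235.
Real time: 103235 / (30000/1001) = 20667647/6000 s.
Target frame: (20667647/6000) × (24000/1001) = 82588.
At 24 labels/s: frame 82588 → 00:57:21:04.

00:57:21:04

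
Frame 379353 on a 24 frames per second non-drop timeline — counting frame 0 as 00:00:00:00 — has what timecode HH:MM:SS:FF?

04:23:26:09

379353 ÷ 24 = 15806 full seconds, remainder 9 frames.
15806 s = 4 h 23 min 26 s.
Timecode: 04:23:26:09.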